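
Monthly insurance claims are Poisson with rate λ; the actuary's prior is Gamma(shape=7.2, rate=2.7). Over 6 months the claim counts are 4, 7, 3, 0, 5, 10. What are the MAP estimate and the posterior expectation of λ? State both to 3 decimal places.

MAP = 4.046, posterior mean = 4.161

Σ counts = 29. Posterior: Gamma(shape = 7.2+29 = 36.2, rate = 2.7+6 = 8.7).
Mode = (α−1)/β = 35.2/8.7 = 4.046.
Mean = α/β = 36.2/8.7 = 4.161.
The posterior is right-skewed, so the mean exceeds the mode.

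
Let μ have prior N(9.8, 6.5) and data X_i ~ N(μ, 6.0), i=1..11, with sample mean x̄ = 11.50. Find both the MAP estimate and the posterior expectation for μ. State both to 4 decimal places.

MAP estimate = 11.3684, posterior expectation = 11.3684

Posterior for μ is Normal. Precision-weighted mean: (1/6.5·9.8 + 11/6.0·11.50) / (1/6.5 + 11/6.0) = 11.3684.
A Normal posterior is symmetric, so mode = mean.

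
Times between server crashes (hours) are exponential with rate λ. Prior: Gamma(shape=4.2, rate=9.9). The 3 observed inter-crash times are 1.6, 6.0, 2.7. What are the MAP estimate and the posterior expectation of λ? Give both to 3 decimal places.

MAP estimate = 0.307, posterior expectation = 0.356

Σ times = 10.3. Posterior: Gamma(shape = 4.2+3 = 7.2, rate = 9.9+10.3 = 20.2).
Mode = (α−1)/β = 6.2/20.2 = 0.307.
Mean = α/β = 7.2/20.2 = 0.356.
Right-skewed posterior ⇒ mode < mean.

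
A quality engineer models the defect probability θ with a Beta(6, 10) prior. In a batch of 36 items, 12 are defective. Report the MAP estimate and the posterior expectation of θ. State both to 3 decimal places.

MAP = 0.340, posterior mean = 0.346

Posterior: Beta(6+12, 10+24) = Beta(18, 34).
Mode = (18−1)/(18+34−2) = 17/50 = 0.340.
Mean = 18/(18+34) = 18/52 = 0.346.
The mean is pulled above the mode by the posterior's right skew.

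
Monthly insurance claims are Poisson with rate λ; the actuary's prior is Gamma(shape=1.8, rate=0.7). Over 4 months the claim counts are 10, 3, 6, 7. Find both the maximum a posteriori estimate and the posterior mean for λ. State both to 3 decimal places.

Σ counts = 26. Posterior: Gamma(shape = 1.8+26 = 27.8, rate = 0.7+4 = 4.7).
Mode = (α−1)/β = 26.8/4.7 = 5.702.
Mean = α/β = 27.8/4.7 = 5.915.

λ_MAP = 5.702, E[λ|data] = 5.915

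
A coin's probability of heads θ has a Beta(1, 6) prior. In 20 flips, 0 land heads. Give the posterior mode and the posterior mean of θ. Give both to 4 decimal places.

MAP = 0.0000; posterior mean = 0.0370

Posterior: Beta(1+0, 6+20) = Beta(1, 26).
Since α = 1 ≤ 1 and β > 1, the Beta density is monotone decreasing on [0,1]; the mode is at 0.
Mean = 1/(1+26) = 0.0370.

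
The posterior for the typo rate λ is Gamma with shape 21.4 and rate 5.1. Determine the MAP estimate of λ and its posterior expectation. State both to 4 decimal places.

MAP = 4.0000; posterior mean = 4.1961

Mode = (α−1)/β = 20.4/5.1 = 4.0000.
Mean = α/β = 21.4/5.1 = 4.1961.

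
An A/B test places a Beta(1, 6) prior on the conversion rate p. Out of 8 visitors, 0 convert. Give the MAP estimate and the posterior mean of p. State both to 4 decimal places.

MAP: 0.0000. Posterior mean: 0.0667.

Posterior: Beta(1+0, 6+8) = Beta(1, 14).
Since α = 1 ≤ 1 and β > 1, the Beta density is monotone decreasing on [0,1]; the mode is at 0.
Mean = 1/(1+14) = 0.0667.
Mean > mode: the posterior has a right tail.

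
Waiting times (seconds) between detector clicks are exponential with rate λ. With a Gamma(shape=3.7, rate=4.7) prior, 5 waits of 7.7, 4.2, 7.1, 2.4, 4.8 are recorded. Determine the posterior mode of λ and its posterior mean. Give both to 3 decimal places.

Σ times = 26.2. Posterior: Gamma(shape = 3.7+5 = 8.7, rate = 4.7+26.2 = 30.9).
Mode = (α−1)/β = 7.7/30.9 = 0.249.
Mean = α/β = 8.7/30.9 = 0.282.

MAP: 0.249. Posterior mean: 0.282.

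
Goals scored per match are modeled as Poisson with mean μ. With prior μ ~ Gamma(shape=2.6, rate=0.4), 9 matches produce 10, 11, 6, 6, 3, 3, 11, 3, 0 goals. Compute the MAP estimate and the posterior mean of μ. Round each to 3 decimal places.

MAP = 5.809; posterior mean = 5.915

Σ counts = 53. Posterior: Gamma(shape = 2.6+53 = 55.6, rate = 0.4+9 = 9.4).
Mode = (α−1)/β = 54.6/9.4 = 5.809.
Mean = α/β = 55.6/9.4 = 5.915.
The mean is pulled above the mode by the posterior's right skew.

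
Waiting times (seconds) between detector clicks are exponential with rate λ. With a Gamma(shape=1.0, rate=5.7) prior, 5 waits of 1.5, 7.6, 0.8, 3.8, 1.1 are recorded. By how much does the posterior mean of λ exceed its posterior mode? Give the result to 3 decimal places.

Σ times = 14.8. Posterior: Gamma(shape = 1.0+5 = 6.0, rate = 5.7+14.8 = 20.5).
Mode = (α−1)/β = 5.0/20.5 = 0.244.
Mean = α/β = 6.0/20.5 = 0.293.
Difference = 0.293 − 0.244 = 0.049.

0.049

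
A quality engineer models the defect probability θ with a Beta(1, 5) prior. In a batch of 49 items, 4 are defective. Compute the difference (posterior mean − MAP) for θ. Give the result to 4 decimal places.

Posterior: Beta(1+4, 5+45) = Beta(5, 50).
Mode = (5−1)/(5+50−2) = 4/53 = 0.0755.
Mean = 5/(5+50) = 5/55 = 0.0909.
Difference = 0.0909 − 0.0755 = 0.0154.
Right-skewed posterior ⇒ mode < mean.

0.0154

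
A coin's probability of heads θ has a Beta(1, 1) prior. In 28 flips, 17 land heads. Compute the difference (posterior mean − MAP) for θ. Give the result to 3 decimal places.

-0.007

Posterior: Beta(1+17, 1+11) = Beta(18, 12).
Mode = (18−1)/(18+12−2) = 17/28 = 0.607.
With a flat prior the MAP equals the MLE, 17/28.
Mean = 18/(18+12) = 18/30 = 0.600.
Difference = 0.600 − 0.607 = -0.007.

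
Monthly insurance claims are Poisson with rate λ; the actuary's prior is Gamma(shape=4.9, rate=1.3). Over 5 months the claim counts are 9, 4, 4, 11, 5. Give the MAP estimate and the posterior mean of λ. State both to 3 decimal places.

Σ counts = 33. Posterior: Gamma(shape = 4.9+33 = 37.9, rate = 1.3+5 = 6.3).
Mode = (α−1)/β = 36.9/6.3 = 5.857.
Mean = α/β = 37.9/6.3 = 6.016.

MAP = 5.857; posterior mean = 6.016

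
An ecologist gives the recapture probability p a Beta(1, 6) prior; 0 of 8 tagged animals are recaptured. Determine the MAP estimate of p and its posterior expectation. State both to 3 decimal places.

MAP: 0.000. Posterior mean: 0.067.

Posterior: Beta(1+0, 6+8) = Beta(1, 14).
Since α = 1 ≤ 1 and β > 1, the Beta density is monotone decreasing on [0,1]; the mode is at 0.
Mean = 1/(1+14) = 0.067.
Right-skewed posterior ⇒ mode < mean.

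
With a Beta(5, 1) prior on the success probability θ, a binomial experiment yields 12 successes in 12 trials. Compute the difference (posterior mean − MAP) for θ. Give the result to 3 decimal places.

-0.056

Posterior: Beta(5+12, 1+0) = Beta(17, 1).
Since β = 1 ≤ 1 and α > 1, the Beta density is monotone increasing on [0,1]; the mode is at 1.
Mean = 17/(17+1) = 0.944.
Difference = 0.944 − 1.000 = -0.056.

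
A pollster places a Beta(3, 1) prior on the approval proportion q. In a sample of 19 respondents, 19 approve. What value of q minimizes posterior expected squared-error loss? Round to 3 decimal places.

0.957

Posterior: Beta(3+19, 1+0) = Beta(22, 1).
Since β = 1 ≤ 1 and α > 1, the Beta density is monotone increasing on [0,1]; the mode is at 1.
Mean = 22/(22+1) = 0.957.
Squared-error loss ⇒ the optimal estimator is the posterior mean.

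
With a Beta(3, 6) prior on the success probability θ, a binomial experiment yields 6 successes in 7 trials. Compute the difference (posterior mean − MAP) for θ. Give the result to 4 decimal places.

-0.0089

Posterior: Beta(3+6, 6+1) = Beta(9, 7).
Mode = (9−1)/(9+7−2) = 8/14 = 0.5714.
Mean = 9/(9+7) = 9/16 = 0.5625.
Difference = 0.5625 − 0.5714 = -0.0089.
Left-skewed posterior ⇒ mean < mode.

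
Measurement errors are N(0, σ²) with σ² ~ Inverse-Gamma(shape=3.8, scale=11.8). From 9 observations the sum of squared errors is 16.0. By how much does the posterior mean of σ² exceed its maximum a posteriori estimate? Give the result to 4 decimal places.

0.5833

Posterior: Inverse-Gamma(shape = 3.8+9/2 = 8.3, scale = 11.8+16.0/2 = 19.8).
Mode = β/(α+1) = 19.8/9.3 = 2.1290.
Mean = β/(α−1) = 19.8/7.3 = 2.7123.
Difference = 2.7123 − 2.1290 = 0.5833.
Mean > mode: the posterior has a right tail.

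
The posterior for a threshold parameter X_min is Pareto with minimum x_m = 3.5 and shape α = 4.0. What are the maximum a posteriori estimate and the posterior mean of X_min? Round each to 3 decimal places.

maximum a posteriori estimate = 3.500, posterior mean = 4.667

The Pareto density is strictly decreasing on [x_m, ∞), so the mode is x_m = 3.500.
Mean = α·x_m/(α−1) = 4.0·3.5/3.0 = 4.667.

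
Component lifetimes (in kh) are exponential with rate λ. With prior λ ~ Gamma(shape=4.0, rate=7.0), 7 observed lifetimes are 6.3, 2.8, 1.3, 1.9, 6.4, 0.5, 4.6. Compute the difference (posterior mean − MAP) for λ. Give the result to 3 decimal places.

Σ times = 23.8. Posterior: Gamma(shape = 4.0+7 = 11.0, rate = 7.0+23.8 = 30.8).
Mode = (α−1)/β = 10.0/30.8 = 0.325.
Mean = α/β = 11.0/30.8 = 0.357.
Difference = 0.357 − 0.325 = 0.032.
Right-skewed posterior ⇒ mode < mean.

0.032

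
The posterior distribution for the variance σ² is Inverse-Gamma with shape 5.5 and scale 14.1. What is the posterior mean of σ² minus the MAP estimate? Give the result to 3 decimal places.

0.964

Mode = β/(α+1) = 14.1/6.5 = 2.169.
Mean = β/(α−1) = 14.1/4.5 = 3.133.
Difference = 3.133 − 2.169 = 0.964.
Right-skewed posterior ⇒ mode < mean.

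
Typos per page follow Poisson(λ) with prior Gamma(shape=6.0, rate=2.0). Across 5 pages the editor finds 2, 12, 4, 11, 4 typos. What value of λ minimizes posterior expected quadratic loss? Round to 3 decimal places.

Σ counts = 33. Posterior: Gamma(shape = 6.0+33 = 39.0, rate = 2.0+5 = 7.0).
Mode = (α−1)/β = 38.0/7.0 = 5.429.
Mean = α/β = 39.0/7.0 = 5.571.
Quadratic loss ⇒ the optimal estimator is the posterior mean.

5.571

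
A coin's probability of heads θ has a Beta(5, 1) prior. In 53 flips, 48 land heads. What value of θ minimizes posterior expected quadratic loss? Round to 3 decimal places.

Posterior: Beta(5+48, 1+5) = Beta(53, 6).
Mode = (53−1)/(53+6−2) = 52/57 = 0.912.
Mean = 53/(53+6) = 53/59 = 0.898.
Quadratic loss ⇒ the optimal estimator is the posterior mean.

0.898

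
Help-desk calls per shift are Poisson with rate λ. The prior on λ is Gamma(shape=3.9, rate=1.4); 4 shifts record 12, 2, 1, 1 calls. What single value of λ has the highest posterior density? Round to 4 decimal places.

3.5000

Σ counts = 16. Posterior: Gamma(shape = 3.9+16 = 19.9, rate = 1.4+4 = 5.4).
Mode = (α−1)/β = 18.9/5.4 = 3.5000.
Mean = α/β = 19.9/5.4 = 3.6852.
This is the posterior mode — the MAP estimate.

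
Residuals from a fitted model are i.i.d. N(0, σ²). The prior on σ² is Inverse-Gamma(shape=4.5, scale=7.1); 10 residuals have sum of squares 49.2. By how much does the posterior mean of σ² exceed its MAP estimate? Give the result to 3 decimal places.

Posterior: Inverse-Gamma(shape = 4.5+10/2 = 9.5, scale = 7.1+49.2/2 = 31.7).
Mode = β/(α+1) = 31.7/10.5 = 3.019.
Mean = β/(α−1) = 31.7/8.5 = 3.729.
Difference = 3.729 − 3.019 = 0.710.

0.710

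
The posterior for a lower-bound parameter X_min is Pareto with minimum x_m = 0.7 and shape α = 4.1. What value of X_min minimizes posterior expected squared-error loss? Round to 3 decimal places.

0.926

The Pareto density is strictly decreasing on [x_m, ∞), so the mode is x_m = 0.700.
Mean = α·x_m/(α−1) = 4.1·0.7/3.1 = 0.926.
Squared-error loss ⇒ the optimal estimator is the posterior mean.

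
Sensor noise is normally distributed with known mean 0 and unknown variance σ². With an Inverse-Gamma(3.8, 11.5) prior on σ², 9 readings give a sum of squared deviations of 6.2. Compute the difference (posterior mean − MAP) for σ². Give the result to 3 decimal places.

0.430

Posterior: Inverse-Gamma(shape = 3.8+9/2 = 8.3, scale = 11.5+6.2/2 = 14.6).
Mode = β/(α+1) = 14.6/9.3 = 1.570.
Mean = β/(α−1) = 14.6/7.3 = 2.000.
Difference = 2.000 − 1.570 = 0.430.
Mean > mode: the posterior has a right tail.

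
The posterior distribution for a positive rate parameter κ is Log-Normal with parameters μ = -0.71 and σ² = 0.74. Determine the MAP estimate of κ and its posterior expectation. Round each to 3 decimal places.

Mode = exp(μ − σ²) = exp(-1.45) = 0.235.
Mean = exp(μ + σ²/2) = exp(-0.340) = 0.712.

κ_MAP = 0.235, E[κ|data] = 0.712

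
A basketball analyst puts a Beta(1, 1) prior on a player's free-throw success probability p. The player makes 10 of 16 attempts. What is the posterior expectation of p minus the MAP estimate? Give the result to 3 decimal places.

-0.014

Posterior: Beta(1+10, 1+6) = Beta(11, 7).
Mode = (11−1)/(11+7−2) = 10/16 = 0.625.
Mean = 11/(11+7) = 11/18 = 0.611.
Difference = 0.611 − 0.625 = -0.014.
Left-skewed posterior ⇒ mean < mode.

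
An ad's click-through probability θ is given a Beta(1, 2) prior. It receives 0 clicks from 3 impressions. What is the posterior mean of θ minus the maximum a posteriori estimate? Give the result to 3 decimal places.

Posterior: Beta(1+0, 2+3) = Beta(1, 5).
Since α = 1 ≤ 1 and β > 1, the Beta density is monotone decreasing on [0,1]; the mode is at 0.
Mean = 1/(1+5) = 0.167.
Difference = 0.167 − 0.000 = 0.167.
The mean is pulled above the mode by the posterior's right skew.

0.167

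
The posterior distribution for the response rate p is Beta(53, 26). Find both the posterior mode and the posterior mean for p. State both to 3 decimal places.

Mode = (53−1)/(53+26−2) = 52/77 = 0.675.
Mean = 53/(53+26) = 53/79 = 0.671.
The posterior is left-skewed, so the mode exceeds the mean.

p_MAP = 0.675, E[p|data] = 0.671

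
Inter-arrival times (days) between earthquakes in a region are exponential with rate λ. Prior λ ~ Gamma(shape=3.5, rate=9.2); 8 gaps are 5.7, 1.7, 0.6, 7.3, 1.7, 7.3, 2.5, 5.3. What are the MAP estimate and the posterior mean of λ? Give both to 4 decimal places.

Σ times = 32.1. Posterior: Gamma(shape = 3.5+8 = 11.5, rate = 9.2+32.1 = 41.3).
Mode = (α−1)/β = 10.5/41.3 = 0.2542.
Mean = α/β = 11.5/41.3 = 0.2785.
The posterior is right-skewed, so the mean exceeds the mode.

MAP estimate = 0.2542, posterior mean = 0.2785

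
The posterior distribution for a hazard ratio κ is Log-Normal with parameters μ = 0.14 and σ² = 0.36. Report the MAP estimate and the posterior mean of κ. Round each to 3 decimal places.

Mode = exp(μ − σ²) = exp(-0.22) = 0.803.
Mean = exp(μ + σ²/2) = exp(0.320) = 1.377.
Mean > mode: the posterior has a right tail.

MAP = 0.803; posterior mean = 1.377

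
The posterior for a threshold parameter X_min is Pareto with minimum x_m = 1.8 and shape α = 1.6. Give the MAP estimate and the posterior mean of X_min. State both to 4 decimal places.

MAP: 1.8000. Posterior mean: 4.8000.

The Pareto density is strictly decreasing on [x_m, ∞), so the mode is x_m = 1.8000.
Mean = α·x_m/(α−1) = 1.6·1.8/0.6 = 4.8000.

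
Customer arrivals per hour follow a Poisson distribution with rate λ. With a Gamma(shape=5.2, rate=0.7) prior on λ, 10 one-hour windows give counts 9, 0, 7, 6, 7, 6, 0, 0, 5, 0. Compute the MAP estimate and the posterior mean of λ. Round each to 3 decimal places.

λ_MAP = 4.131, E[λ|data] = 4.224

Σ counts = 40. Posterior: Gamma(shape = 5.2+40 = 45.2, rate = 0.7+10 = 10.7).
Mode = (α−1)/β = 44.2/10.7 = 4.131.
Mean = α/β = 45.2/10.7 = 4.224.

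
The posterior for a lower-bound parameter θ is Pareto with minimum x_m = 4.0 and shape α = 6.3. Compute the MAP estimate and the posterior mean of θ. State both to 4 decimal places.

The Pareto density is strictly decreasing on [x_m, ∞), so the mode is x_m = 4.0000.
Mean = α·x_m/(α−1) = 6.3·4.0/5.3 = 4.7547.
The posterior is right-skewed, so the mean exceeds the mode.

θ_MAP = 4.0000, E[θ|data] = 4.7547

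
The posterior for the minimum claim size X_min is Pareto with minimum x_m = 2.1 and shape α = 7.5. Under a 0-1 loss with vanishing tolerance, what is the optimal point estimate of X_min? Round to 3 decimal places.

2.100

The Pareto density is strictly decreasing on [x_m, ∞), so the mode is x_m = 2.100.
Mean = α·x_m/(α−1) = 7.5·2.1/6.5 = 2.423.
This is the posterior mode — the MAP estimate.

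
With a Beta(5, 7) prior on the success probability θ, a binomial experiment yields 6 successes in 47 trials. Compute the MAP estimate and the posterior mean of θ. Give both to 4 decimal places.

Posterior: Beta(5+6, 7+41) = Beta(11, 48).
Mode = (11−1)/(11+48−2) = 10/57 = 0.1754.
Mean = 11/(11+48) = 11/59 = 0.1864.
The mean is pulled above the mode by the posterior's right skew.

MAP = 0.1754, posterior mean = 0.1864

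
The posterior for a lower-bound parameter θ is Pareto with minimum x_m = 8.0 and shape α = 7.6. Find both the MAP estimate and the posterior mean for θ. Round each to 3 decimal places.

The Pareto density is strictly decreasing on [x_m, ∞), so the mode is x_m = 8.000.
Mean = α·x_m/(α−1) = 7.6·8.0/6.6 = 9.212.
Right-skewed posterior ⇒ mode < mean.

θ_MAP = 8.000, E[θ|data] = 9.212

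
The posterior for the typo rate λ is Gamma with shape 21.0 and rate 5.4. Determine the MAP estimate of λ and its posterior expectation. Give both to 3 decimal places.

Mode = (α−1)/β = 20.0/5.4 = 3.704.
Mean = α/β = 21.0/5.4 = 3.889.
The mean is pulled above the mode by the posterior's right skew.

MAP estimate = 3.704, posterior expectation = 3.889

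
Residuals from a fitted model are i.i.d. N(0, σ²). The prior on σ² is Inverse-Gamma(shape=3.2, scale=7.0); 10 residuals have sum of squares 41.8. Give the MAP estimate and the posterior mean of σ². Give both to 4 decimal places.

Posterior: Inverse-Gamma(shape = 3.2+10/2 = 8.2, scale = 7.0+41.8/2 = 27.9).
Mode = β/(α+1) = 27.9/9.2 = 3.0326.
Mean = β/(α−1) = 27.9/7.2 = 3.8750.
Right-skewed posterior ⇒ mode < mean.

MAP: 3.0326. Posterior mean: 3.8750.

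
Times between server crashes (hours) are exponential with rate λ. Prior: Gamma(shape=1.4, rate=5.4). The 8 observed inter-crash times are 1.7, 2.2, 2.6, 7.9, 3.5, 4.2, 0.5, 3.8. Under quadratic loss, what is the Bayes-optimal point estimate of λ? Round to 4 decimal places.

Σ times = 26.4. Posterior: Gamma(shape = 1.4+8 = 9.4, rate = 5.4+26.4 = 31.8).
Mode = (α−1)/β = 8.4/31.8 = 0.2642.
Mean = α/β = 9.4/31.8 = 0.2956.
Quadratic loss ⇒ the optimal estimator is the posterior mean.

0.2956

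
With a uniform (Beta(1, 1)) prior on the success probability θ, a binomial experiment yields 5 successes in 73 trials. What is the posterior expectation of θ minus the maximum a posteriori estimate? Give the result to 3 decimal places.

Posterior: Beta(1+5, 1+68) = Beta(6, 69).
Mode = (6−1)/(6+69−2) = 5/73 = 0.068.
Mean = 6/(6+69) = 6/75 = 0.080.
Difference = 0.080 − 0.068 = 0.012.
The posterior is right-skewed, so the mean exceeds the mode.

0.012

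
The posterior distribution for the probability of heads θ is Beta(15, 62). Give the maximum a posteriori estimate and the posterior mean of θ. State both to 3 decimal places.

Mode = (15−1)/(15+62−2) = 14/75 = 0.187.
Mean = 15/(15+62) = 15/77 = 0.195.
Right-skewed posterior ⇒ mode < mean.

maximum a posteriori estimate = 0.187, posterior mean = 0.195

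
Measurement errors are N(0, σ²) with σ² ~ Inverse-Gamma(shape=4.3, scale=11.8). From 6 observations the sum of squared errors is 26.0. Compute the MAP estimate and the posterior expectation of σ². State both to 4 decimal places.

Posterior: Inverse-Gamma(shape = 4.3+6/2 = 7.3, scale = 11.8+26.0/2 = 24.8).
Mode = β/(α+1) = 24.8/8.3 = 2.9880.
Mean = β/(α−1) = 24.8/6.3 = 3.9365.

σ²_MAP = 2.9880, E[σ²|data] = 3.9365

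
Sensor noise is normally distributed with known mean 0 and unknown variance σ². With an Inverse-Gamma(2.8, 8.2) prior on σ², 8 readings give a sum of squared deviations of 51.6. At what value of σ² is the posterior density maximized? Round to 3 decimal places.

Posterior: Inverse-Gamma(shape = 2.8+8/2 = 6.8, scale = 8.2+51.6/2 = 34.0).
Mode = β/(α+1) = 34.0/7.8 = 4.359.
Mean = β/(α−1) = 34.0/5.8 = 5.862.
This is the posterior mode — the MAP estimate.

4.359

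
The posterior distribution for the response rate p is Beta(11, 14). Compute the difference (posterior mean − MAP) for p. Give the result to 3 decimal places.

Mode = (11−1)/(11+14−2) = 10/23 = 0.435.
Mean = 11/(11+14) = 11/25 = 0.440.
Difference = 0.440 − 0.435 = 0.005.
Mean > mode: the posterior has a right tail.

0.005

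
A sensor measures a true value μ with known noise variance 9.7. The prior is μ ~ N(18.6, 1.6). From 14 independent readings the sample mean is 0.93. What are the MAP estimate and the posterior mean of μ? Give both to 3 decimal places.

μ_MAP = 6.270, E[μ|data] = 6.270

Posterior for μ is Normal. Precision-weighted mean: (1/1.6·18.6 + 14/9.7·0.93) / (1/1.6 + 14/9.7) = 6.270.
A Normal posterior is symmetric, so mode = mean.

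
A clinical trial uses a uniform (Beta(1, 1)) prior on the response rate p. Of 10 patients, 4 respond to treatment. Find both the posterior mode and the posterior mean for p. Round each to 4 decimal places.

MAP = 0.4000; posterior mean = 0.4167

Posterior: Beta(1+4, 1+6) = Beta(5, 7).
Mode = (5−1)/(5+7−2) = 4/10 = 0.4000.
With a flat prior the MAP equals the MLE, 4/10.
Mean = 5/(5+7) = 5/12 = 0.4167.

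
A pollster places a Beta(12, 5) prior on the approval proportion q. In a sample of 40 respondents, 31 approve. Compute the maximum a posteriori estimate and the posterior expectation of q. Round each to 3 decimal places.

Posterior: Beta(12+31, 5+9) = Beta(43, 14).
Mode = (43−1)/(43+14−2) = 42/55 = 0.764.
Mean = 43/(43+14) = 43/57 = 0.754.

q_MAP = 0.764, E[q|data] = 0.754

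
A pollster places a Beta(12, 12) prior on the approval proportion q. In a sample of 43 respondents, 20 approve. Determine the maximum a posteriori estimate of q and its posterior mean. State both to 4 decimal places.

MAP: 0.4769. Posterior mean: 0.4776.

Posterior: Beta(12+20, 12+23) = Beta(32, 35).
Mode = (32−1)/(32+35−2) = 31/65 = 0.4769.
Mean = 32/(32+35) = 32/67 = 0.4776.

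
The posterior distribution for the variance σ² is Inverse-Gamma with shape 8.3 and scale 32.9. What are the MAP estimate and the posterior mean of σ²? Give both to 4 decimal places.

Mode = β/(α+1) = 32.9/9.3 = 3.5376.
Mean = β/(α−1) = 32.9/7.3 = 4.5068.
The mean is pulled above the mode by the posterior's right skew.

MAP estimate = 3.5376, posterior mean = 4.5068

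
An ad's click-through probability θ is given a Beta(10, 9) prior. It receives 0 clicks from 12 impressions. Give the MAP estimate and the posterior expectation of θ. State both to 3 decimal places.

Posterior: Beta(10+0, 9+12) = Beta(10, 21).
Mode = (10−1)/(10+21−2) = 9/29 = 0.310.
Mean = 10/(10+21) = 10/31 = 0.323.

MAP = 0.310, posterior mean = 0.323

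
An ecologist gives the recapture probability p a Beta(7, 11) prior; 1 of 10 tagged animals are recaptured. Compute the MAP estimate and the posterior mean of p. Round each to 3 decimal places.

Posterior: Beta(7+1, 11+9) = Beta(8, 20).
Mode = (8−1)/(8+20−2) = 7/26 = 0.269.
Mean = 8/(8+20) = 8/28 = 0.286.

MAP: 0.269. Posterior mean: 0.286.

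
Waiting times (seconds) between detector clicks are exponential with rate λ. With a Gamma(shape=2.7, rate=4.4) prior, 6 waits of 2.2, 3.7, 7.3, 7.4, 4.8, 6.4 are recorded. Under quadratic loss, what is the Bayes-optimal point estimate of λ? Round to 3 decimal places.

Σ times = 31.8. Posterior: Gamma(shape = 2.7+6 = 8.7, rate = 4.4+31.8 = 36.2).
Mode = (α−1)/β = 7.7/36.2 = 0.213.
Mean = α/β = 8.7/36.2 = 0.240.
Quadratic loss ⇒ the optimal estimator is the posterior mean.

0.240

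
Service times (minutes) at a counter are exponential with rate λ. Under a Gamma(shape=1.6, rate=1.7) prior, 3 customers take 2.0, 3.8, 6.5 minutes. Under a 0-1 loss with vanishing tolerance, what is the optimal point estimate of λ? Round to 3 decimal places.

0.257

Σ times = 12.3. Posterior: Gamma(shape = 1.6+3 = 4.6, rate = 1.7+12.3 = 14.0).
Mode = (α−1)/β = 3.6/14.0 = 0.257.
Mean = α/β = 4.6/14.0 = 0.329.
This is the posterior mode — the MAP estimate.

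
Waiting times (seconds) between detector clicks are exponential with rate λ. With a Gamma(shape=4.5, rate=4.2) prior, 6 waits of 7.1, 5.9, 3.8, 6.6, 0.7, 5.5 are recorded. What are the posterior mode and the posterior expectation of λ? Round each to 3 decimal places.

Σ times = 29.6. Posterior: Gamma(shape = 4.5+6 = 10.5, rate = 4.2+29.6 = 33.8).
Mode = (α−1)/β = 9.5/33.8 = 0.281.
Mean = α/β = 10.5/33.8 = 0.311.

posterior mode = 0.281, posterior expectation = 0.311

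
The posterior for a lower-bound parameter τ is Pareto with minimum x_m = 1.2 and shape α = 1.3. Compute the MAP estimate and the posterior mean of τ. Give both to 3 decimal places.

The Pareto density is strictly decreasing on [x_m, ∞), so the mode is x_m = 1.200.
Mean = α·x_m/(α−1) = 1.3·1.2/0.3 = 5.200.

MAP = 1.200; posterior mean = 5.200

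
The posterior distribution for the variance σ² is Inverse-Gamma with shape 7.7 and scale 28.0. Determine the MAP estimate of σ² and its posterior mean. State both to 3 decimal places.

MAP = 3.218, posterior mean = 4.179

Mode = β/(α+1) = 28.0/8.7 = 3.218.
Mean = β/(α−1) = 28.0/6.7 = 4.179.
The posterior is right-skewed, so the mean exceeds the mode.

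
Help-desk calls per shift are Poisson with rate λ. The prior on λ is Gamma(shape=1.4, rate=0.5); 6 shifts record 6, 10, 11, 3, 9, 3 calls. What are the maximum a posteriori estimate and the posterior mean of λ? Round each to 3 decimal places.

Σ counts = 42. Posterior: Gamma(shape = 1.4+42 = 43.4, rate = 0.5+6 = 6.5).
Mode = (α−1)/β = 42.4/6.5 = 6.523.
Mean = α/β = 43.4/6.5 = 6.677.
Right-skewed posterior ⇒ mode < mean.

maximum a posteriori estimate = 6.523, posterior mean = 6.677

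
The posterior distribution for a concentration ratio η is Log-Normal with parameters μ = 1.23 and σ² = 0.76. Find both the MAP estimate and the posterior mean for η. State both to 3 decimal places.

Mode = exp(μ − σ²) = exp(0.47) = 1.600.
Mean = exp(μ + σ²/2) = exp(1.610) = 5.003.
The mean is pulled above the mode by the posterior's right skew.

MAP = 1.600, posterior mean = 5.003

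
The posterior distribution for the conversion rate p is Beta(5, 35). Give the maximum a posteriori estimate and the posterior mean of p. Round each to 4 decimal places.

Mode = (5−1)/(5+35−2) = 4/38 = 0.1053.
Mean = 5/(5+35) = 5/40 = 0.1250.
The posterior is right-skewed, so the mean exceeds the mode.

MAP = 0.1053, posterior mean = 0.1250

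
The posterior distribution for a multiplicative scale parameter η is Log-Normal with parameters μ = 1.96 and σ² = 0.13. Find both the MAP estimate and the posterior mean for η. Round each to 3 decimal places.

Mode = exp(μ − σ²) = exp(1.83) = 6.234.
Mean = exp(μ + σ²/2) = exp(2.025) = 7.576.

MAP estimate = 6.234, posterior mean = 7.576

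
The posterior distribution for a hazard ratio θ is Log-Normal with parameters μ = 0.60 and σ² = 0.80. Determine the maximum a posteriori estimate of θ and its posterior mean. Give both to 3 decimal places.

θ_MAP = 0.819, E[θ|data] = 2.718

Mode = exp(μ − σ²) = exp(-0.20) = 0.819.
Mean = exp(μ + σ²/2) = exp(1.000) = 2.718.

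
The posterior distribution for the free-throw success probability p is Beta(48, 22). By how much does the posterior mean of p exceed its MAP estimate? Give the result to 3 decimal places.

Mode = (48−1)/(48+22−2) = 47/68 = 0.691.
Mean = 48/(48+22) = 48/70 = 0.686.
Difference = 0.686 − 0.691 = -0.005.
Mode > mean: the posterior has a left tail.

-0.005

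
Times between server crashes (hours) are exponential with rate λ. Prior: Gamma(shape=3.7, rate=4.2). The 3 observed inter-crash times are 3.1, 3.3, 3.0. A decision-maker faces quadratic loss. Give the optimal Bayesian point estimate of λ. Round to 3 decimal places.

0.493

Σ times = 9.4. Posterior: Gamma(shape = 3.7+3 = 6.7, rate = 4.2+9.4 = 13.6).
Mode = (α−1)/β = 5.7/13.6 = 0.419.
Mean = α/β = 6.7/13.6 = 0.493.
Quadratic loss ⇒ the optimal estimator is the posterior mean.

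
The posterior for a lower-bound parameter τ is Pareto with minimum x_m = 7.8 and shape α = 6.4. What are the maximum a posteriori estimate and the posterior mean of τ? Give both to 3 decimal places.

MAP = 7.800, posterior mean = 9.244

The Pareto density is strictly decreasing on [x_m, ∞), so the mode is x_m = 7.800.
Mean = α·x_m/(α−1) = 6.4·7.8/5.4 = 9.244.
The posterior is right-skewed, so the mean exceeds the mode.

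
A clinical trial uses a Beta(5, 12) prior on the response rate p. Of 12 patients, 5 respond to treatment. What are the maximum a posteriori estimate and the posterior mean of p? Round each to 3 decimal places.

Posterior: Beta(5+5, 12+7) = Beta(10, 19).
Mode = (10−1)/(10+19−2) = 9/27 = 0.333.
Mean = 10/(10+19) = 10/29 = 0.345.
Mean > mode: the posterior has a right tail.

MAP = 0.333, posterior mean = 0.345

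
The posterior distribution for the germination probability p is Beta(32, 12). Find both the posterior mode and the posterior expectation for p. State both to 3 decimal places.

Mode = (32−1)/(32+12−2) = 31/42 = 0.738.
Mean = 32/(32+12) = 32/44 = 0.727.
The posterior is left-skewed, so the mode exceeds the mean.

MAP: 0.738. Posterior mean: 0.727.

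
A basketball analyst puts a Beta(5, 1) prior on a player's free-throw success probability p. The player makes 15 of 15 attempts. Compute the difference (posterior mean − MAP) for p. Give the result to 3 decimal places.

-0.048

Posterior: Beta(5+15, 1+0) = Beta(20, 1).
Since β = 1 ≤ 1 and α > 1, the Beta density is monotone increasing on [0,1]; the mode is at 1.
Mean = 20/(20+1) = 0.952.
Difference = 0.952 − 1.000 = -0.048.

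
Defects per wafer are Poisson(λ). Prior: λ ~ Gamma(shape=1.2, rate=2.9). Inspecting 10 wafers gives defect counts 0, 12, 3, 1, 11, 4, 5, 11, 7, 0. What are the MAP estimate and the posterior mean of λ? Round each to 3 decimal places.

Σ counts = 54. Posterior: Gamma(shape = 1.2+54 = 55.2, rate = 2.9+10 = 12.9).
Mode = (α−1)/β = 54.2/12.9 = 4.202.
Mean = α/β = 55.2/12.9 = 4.279.
The mean is pulled above the mode by the posterior's right skew.

λ_MAP = 4.202, E[λ|data] = 4.279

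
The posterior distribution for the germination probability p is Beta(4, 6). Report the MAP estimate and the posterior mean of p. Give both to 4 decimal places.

Mode = (4−1)/(4+6−2) = 3/8 = 0.3750.
Mean = 4/(4+6) = 4/10 = 0.4000.

MAP: 0.3750. Posterior mean: 0.4000.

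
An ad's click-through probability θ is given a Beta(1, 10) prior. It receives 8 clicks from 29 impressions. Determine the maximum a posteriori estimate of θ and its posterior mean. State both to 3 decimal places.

Posterior: Beta(1+8, 10+21) = Beta(9, 31).
Mode = (9−1)/(9+31−2) = 8/38 = 0.211.
Mean = 9/(9+31) = 9/40 = 0.225.

MAP = 0.211, posterior mean = 0.225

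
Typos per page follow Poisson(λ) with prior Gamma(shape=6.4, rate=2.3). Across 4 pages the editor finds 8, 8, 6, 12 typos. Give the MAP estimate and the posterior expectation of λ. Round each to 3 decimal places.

Σ counts = 34. Posterior: Gamma(shape = 6.4+34 = 40.4, rate = 2.3+4 = 6.3).
Mode = (α−1)/β = 39.4/6.3 = 6.254.
Mean = α/β = 40.4/6.3 = 6.413.

MAP = 6.254, posterior mean = 6.413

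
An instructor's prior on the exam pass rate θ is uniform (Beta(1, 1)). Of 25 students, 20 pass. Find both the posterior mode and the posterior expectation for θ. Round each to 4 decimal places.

posterior mode = 0.8000, posterior expectation = 0.7778

Posterior: Beta(1+20, 1+5) = Beta(21, 6).
Mode = (21−1)/(21+6−2) = 20/25 = 0.8000.
With a flat prior the MAP equals the MLE, 20/25.
Mean = 21/(21+6) = 21/27 = 0.7778.
Left-skewed posterior ⇒ mean < mode.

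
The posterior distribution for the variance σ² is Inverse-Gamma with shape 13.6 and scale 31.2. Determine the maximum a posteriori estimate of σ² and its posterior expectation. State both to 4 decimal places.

Mode = β/(α+1) = 31.2/14.6 = 2.1370.
Mean = β/(α−1) = 31.2/12.6 = 2.4762.

maximum a posteriori estimate = 2.1370, posterior expectation = 2.4762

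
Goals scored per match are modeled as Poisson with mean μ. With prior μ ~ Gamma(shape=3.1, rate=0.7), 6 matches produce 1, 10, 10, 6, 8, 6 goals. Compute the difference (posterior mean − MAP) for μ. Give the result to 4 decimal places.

Σ counts = 41. Posterior: Gamma(shape = 3.1+41 = 44.1, rate = 0.7+6 = 6.7).
Mode = (α−1)/β = 43.1/6.7 = 6.4328.
Mean = α/β = 44.1/6.7 = 6.5821.
Difference = 6.5821 − 6.4328 = 0.1493.

0.1493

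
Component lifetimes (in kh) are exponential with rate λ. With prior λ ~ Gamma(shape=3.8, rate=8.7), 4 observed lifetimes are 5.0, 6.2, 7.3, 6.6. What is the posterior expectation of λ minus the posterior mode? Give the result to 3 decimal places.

Σ times = 25.1. Posterior: Gamma(shape = 3.8+4 = 7.8, rate = 8.7+25.1 = 33.8).
Mode = (α−1)/β = 6.8/33.8 = 0.201.
Mean = α/β = 7.8/33.8 = 0.231.
Difference = 0.231 − 0.201 = 0.030.
Right-skewed posterior ⇒ mode < mean.

0.030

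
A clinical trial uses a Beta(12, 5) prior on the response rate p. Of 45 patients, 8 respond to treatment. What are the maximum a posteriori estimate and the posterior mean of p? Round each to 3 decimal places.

Posterior: Beta(12+8, 5+37) = Beta(20, 42).
Mode = (20−1)/(20+42−2) = 19/60 = 0.317.
Mean = 20/(20+42) = 20/62 = 0.323.
The posterior is right-skewed, so the mean exceeds the mode.

MAP = 0.317; posterior mean = 0.323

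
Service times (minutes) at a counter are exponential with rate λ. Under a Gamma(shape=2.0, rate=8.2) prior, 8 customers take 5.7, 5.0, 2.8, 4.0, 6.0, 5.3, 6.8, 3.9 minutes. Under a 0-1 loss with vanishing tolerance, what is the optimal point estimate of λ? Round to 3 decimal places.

0.189

Σ times = 39.5. Posterior: Gamma(shape = 2.0+8 = 10.0, rate = 8.2+39.5 = 47.7).
Mode = (α−1)/β = 9.0/47.7 = 0.189.
Mean = α/β = 10.0/47.7 = 0.210.
This is the posterior mode — the MAP estimate.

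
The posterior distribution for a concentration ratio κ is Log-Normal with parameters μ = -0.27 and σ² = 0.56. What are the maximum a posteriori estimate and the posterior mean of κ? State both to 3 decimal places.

MAP = 0.436; posterior mean = 1.010

Mode = exp(μ − σ²) = exp(-0.83) = 0.436.
Mean = exp(μ + σ²/2) = exp(0.010) = 1.010.
The posterior is right-skewed, so the mean exceeds the mode.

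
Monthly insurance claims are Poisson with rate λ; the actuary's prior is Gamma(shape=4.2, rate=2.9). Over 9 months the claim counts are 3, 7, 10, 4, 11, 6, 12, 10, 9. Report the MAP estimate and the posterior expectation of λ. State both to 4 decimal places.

Σ counts = 72. Posterior: Gamma(shape = 4.2+72 = 76.2, rate = 2.9+9 = 11.9).
Mode = (α−1)/β = 75.2/11.9 = 6.3193.
Mean = α/β = 76.2/11.9 = 6.4034.

λ_MAP = 6.3193, E[λ|data] = 6.4034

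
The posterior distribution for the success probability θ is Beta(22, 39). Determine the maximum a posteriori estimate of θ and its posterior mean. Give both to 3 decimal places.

Mode = (22−1)/(22+39−2) = 21/59 = 0.356.
Mean = 22/(22+39) = 22/61 = 0.361.

MAP = 0.356, posterior mean = 0.361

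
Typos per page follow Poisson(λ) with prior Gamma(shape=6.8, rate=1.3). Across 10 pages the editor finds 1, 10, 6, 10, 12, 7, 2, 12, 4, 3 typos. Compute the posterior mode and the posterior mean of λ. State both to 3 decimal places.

Σ counts = 67. Posterior: Gamma(shape = 6.8+67 = 73.8, rate = 1.3+10 = 11.3).
Mode = (α−1)/β = 72.8/11.3 = 6.442.
Mean = α/β = 73.8/11.3 = 6.531.
The mean is pulled above the mode by the posterior's right skew.

posterior mode = 6.442, posterior mean = 6.531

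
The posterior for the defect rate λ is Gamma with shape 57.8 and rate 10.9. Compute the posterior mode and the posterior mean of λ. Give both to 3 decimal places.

Mode = (α−1)/β = 56.8/10.9 = 5.211.
Mean = α/β = 57.8/10.9 = 5.303.

posterior mode = 5.211, posterior mean = 5.303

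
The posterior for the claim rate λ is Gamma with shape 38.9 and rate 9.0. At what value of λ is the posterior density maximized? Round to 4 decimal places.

Mode = (α−1)/β = 37.9/9.0 = 4.2111.
Mean = α/β = 38.9/9.0 = 4.3222.
This is the posterior mode — the MAP estimate.

4.2111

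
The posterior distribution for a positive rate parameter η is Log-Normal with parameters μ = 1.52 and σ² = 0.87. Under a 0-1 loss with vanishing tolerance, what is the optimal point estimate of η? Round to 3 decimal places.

1.916

Mode = exp(μ − σ²) = exp(0.65) = 1.916.
Mean = exp(μ + σ²/2) = exp(1.955) = 7.064.
This is the posterior mode — the MAP estimate.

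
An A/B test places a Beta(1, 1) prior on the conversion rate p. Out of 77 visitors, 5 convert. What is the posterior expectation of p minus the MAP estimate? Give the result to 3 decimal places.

Posterior: Beta(1+5, 1+72) = Beta(6, 73).
Mode = (6−1)/(6+73−2) = 5/77 = 0.065.
With a flat prior the MAP equals the MLE, 5/77.
Mean = 6/(6+73) = 6/79 = 0.076.
Difference = 0.076 − 0.065 = 0.011.
The posterior is right-skewed, so the mean exceeds the mode.

0.011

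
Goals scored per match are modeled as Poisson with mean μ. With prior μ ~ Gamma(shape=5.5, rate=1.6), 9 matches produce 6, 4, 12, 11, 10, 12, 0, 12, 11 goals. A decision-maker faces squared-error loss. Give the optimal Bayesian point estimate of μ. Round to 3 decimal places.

Σ counts = 78. Posterior: Gamma(shape = 5.5+78 = 83.5, rate = 1.6+9 = 10.6).
Mode = (α−1)/β = 82.5/10.6 = 7.783.
Mean = α/β = 83.5/10.6 = 7.877.
Squared-error loss ⇒ the optimal estimator is the posterior mean.

7.877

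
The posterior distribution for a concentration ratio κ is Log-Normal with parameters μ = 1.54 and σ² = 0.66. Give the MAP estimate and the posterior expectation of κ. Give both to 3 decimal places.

MAP estimate = 2.411, posterior expectation = 6.488

Mode = exp(μ − σ²) = exp(0.88) = 2.411.
Mean = exp(μ + σ²/2) = exp(1.870) = 6.488.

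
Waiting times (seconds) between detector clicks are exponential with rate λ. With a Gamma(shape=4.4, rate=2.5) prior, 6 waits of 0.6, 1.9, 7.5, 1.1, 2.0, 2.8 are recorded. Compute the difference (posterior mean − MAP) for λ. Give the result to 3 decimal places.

0.054

Σ times = 15.9. Posterior: Gamma(shape = 4.4+6 = 10.4, rate = 2.5+15.9 = 18.4).
Mode = (α−1)/β = 9.4/18.4 = 0.511.
Mean = α/β = 10.4/18.4 = 0.565.
Difference = 0.565 − 0.511 = 0.054.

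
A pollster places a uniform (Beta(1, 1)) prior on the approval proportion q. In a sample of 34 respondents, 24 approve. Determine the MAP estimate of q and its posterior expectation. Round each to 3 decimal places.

Posterior: Beta(1+24, 1+10) = Beta(25, 11).
Mode = (25−1)/(25+11−2) = 24/34 = 0.706.
With a flat prior the MAP equals the MLE, 24/34.
Mean = 25/(25+11) = 25/36 = 0.694.

q_MAP = 0.706, E[q|data] = 0.694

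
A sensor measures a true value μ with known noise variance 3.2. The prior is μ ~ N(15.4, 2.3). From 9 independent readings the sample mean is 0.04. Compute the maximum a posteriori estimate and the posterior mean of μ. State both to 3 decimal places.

Posterior for μ is Normal. Precision-weighted mean: (1/2.3·15.4 + 9/3.2·0.04) / (1/2.3 + 9/3.2) = 2.097.
A Normal posterior is symmetric, so mode = mean.

MAP: 2.097. Posterior mean: 2.097.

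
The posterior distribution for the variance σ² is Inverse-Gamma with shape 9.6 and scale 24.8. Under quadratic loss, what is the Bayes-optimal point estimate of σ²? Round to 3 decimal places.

Mode = β/(α+1) = 24.8/10.6 = 2.340.
Mean = β/(α−1) = 24.8/8.6 = 2.884.
Quadratic loss ⇒ the optimal estimator is the posterior mean.

2.884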